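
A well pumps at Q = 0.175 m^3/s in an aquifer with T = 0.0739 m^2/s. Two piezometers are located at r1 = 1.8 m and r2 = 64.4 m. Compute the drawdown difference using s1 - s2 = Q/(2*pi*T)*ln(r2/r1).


Thiem equation: s1 - s2 = Q/(2*pi*T) * ln(r2/r1).
ln(r2/r1) = ln(64.4/1.8) = 3.5773.
Q/(2*pi*T) = 0.175 / (2*pi*0.0739) = 0.175 / 0.4643 = 0.3769.
s1 - s2 = 0.3769 * 3.5773 = 1.3483 m.

1.3483


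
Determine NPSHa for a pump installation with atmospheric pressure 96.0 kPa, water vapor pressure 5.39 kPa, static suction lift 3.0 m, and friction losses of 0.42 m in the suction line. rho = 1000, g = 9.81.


NPSHa = p_atm/(rho*g) - z_s - hf_s - p_vap/(rho*g).
p_atm/(rho*g) = 96.0*1000 / (1000*9.81) = 9.786 m.
p_vap/(rho*g) = 5.39*1000 / (1000*9.81) = 0.549 m.
NPSHa = 9.786 - 3.0 - 0.42 - 0.549
      = 5.82 m.

5.82


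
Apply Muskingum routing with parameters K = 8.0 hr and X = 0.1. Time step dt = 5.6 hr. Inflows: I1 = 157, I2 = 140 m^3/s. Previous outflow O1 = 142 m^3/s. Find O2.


Muskingum coefficients:
denom = 2*K*(1-X) + dt = 2*8.0*(1-0.1) + 5.6 = 20.0.
C0 = (dt - 2*K*X)/denom = (5.6 - 2*8.0*0.1)/20.0 = 0.2.
C1 = (dt + 2*K*X)/denom = (5.6 + 2*8.0*0.1)/20.0 = 0.36.
C2 = (2*K*(1-X) - dt)/denom = 0.44.
O2 = C0*I2 + C1*I1 + C2*O1
   = 0.2*140 + 0.36*157 + 0.44*142
   = 147.0 m^3/s.

147.0


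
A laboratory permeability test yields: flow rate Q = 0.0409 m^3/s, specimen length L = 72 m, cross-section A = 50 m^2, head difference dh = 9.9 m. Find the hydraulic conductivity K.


From K = Q*L / (A*dh):
Numerator: Q*L = 0.0409 * 72 = 2.9448.
Denominator: A*dh = 50 * 9.9 = 495.0.
K = 2.9448 / 495.0 = 0.005949 m/s.

0.005949


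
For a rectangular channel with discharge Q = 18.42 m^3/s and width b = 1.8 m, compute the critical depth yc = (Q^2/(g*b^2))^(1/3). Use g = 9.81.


Using yc = (Q^2 / (g * b^2))^(1/3):
Q^2 = 18.42^2 = 339.3.
g * b^2 = 9.81 * 1.8^2 = 9.81 * 3.24 = 31.78.
Q^2 / (g*b^2) = 339.3 / 31.78 = 10.6765.
yc = 10.6765^(1/3) = 2.2019 m.

2.2019


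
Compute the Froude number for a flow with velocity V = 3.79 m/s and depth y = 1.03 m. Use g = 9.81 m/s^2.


The Froude number is defined as Fr = V / sqrt(g*y).
g*y = 9.81 * 1.03 = 10.1043.
sqrt(g*y) = sqrt(10.1043) = 3.1787.
Fr = 3.79 / 3.1787 = 1.1923.

1.1923


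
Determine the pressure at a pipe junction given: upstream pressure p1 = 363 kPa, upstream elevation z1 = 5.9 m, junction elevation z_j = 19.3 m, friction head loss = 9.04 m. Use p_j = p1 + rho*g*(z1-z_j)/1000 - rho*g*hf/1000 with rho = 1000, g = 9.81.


Junction pressure: p_j = p1 + rho*g*(z1 - z_j)/1000 - rho*g*hf/1000.
Elevation term = 1000*9.81*(5.9 - 19.3)/1000 = -131.454 kPa.
Friction term = 1000*9.81*9.04/1000 = 88.682 kPa.
p_j = 363 + -131.454 - 88.682 = 142.86 kPa.

142.86


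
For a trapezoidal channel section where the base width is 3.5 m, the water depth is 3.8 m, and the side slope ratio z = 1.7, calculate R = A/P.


For a trapezoidal section with side slope z:
A = (b + z*y)*y = (3.5 + 1.7*3.8)*3.8 = 37.848 m^2.
P = b + 2*y*sqrt(1 + z^2) = 3.5 + 2*3.8*sqrt(1 + 1.7^2) = 18.49 m.
R = A/P = 37.848 / 18.49 = 2.047 m.

2.047


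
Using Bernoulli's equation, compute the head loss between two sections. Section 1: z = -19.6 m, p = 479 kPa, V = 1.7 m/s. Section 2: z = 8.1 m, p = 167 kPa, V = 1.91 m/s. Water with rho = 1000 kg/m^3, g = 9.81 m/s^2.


Total head at each section: H = z + p/(rho*g) + V^2/(2g).
H1 = -19.6 + 479*1000/(1000*9.81) + 1.7^2/(2*9.81)
   = -19.6 + 48.828 + 0.1473
   = 29.375 m.
H2 = 8.1 + 167*1000/(1000*9.81) + 1.91^2/(2*9.81)
   = 8.1 + 17.023 + 0.1859
   = 25.309 m.
h_L = H1 - H2 = 29.375 - 25.309 = 4.066 m.

4.066


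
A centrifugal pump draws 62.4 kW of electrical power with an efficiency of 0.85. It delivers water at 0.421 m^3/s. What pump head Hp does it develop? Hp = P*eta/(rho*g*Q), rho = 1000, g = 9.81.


Pump head formula: Hp = P * eta / (rho * g * Q).
Numerator: P * eta = 62.4 * 1000 * 0.85 = 53040.0 W.
Denominator: rho * g * Q = 1000 * 9.81 * 0.421 = 4130.01.
Hp = 53040.0 / 4130.01 = 12.84 m.

12.84


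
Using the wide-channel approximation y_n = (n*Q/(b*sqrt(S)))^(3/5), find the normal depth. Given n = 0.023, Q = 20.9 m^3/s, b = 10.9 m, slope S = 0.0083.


We use the wide-channel approximation y_n = (n*Q/(b*sqrt(S)))^(3/5).
sqrt(S) = sqrt(0.0083) = 0.091104.
Numerator: n*Q = 0.023 * 20.9 = 0.4807.
Denominator: b*sqrt(S) = 10.9 * 0.091104 = 0.993034.
arg = 0.4841.
y_n = 0.4841^(3/5) = 0.6471 m.

0.6471


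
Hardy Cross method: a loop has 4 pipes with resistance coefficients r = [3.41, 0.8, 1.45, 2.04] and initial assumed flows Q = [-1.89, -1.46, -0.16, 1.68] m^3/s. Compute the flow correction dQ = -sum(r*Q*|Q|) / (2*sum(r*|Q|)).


Numerator terms (r*Q*|Q|): 3.41*-1.89*|-1.89| = -12.1809; 0.8*-1.46*|-1.46| = -1.7053; 1.45*-0.16*|-0.16| = -0.0371; 2.04*1.68*|1.68| = 5.7577.
Sum of numerator = -8.1656.
Denominator terms (r*|Q|): 3.41*|-1.89| = 6.4449; 0.8*|-1.46| = 1.168; 1.45*|-0.16| = 0.232; 2.04*|1.68| = 3.4272.
2 * sum of denominator = 2 * 11.2721 = 22.5442.
dQ = --8.1656 / 22.5442 = 0.3622 m^3/s.

0.3622


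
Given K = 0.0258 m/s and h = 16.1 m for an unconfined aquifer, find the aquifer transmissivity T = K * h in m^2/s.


Transmissivity is defined as T = K * h.
T = 0.0258 * 16.1
  = 0.4154 m^2/s.

0.4154


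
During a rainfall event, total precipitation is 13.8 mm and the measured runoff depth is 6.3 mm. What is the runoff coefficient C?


The runoff coefficient C = runoff depth / rainfall depth.
C = 6.3 / 13.8
  = 0.4565.

0.4565


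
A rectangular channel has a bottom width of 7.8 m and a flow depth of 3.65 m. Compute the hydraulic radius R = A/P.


For a rectangular section:
Flow area A = b * y = 7.8 * 3.65 = 28.47 m^2.
Wetted perimeter P = b + 2y = 7.8 + 2*3.65 = 15.1 m.
Hydraulic radius R = A/P = 28.47 / 15.1 = 1.8854 m.

1.8854


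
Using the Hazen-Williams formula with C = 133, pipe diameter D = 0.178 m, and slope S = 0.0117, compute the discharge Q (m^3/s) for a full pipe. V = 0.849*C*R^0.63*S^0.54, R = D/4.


For a full circular pipe, R = D/4 = 0.178/4 = 0.0445 m.
V = 0.849 * 133 * 0.0445^0.63 * 0.0117^0.54
  = 0.849 * 133 * 0.140756 * 0.090536
  = 1.439 m/s.
Pipe area A = pi*D^2/4 = pi*0.178^2/4 = 0.0249 m^2.
Q = A * V = 0.0249 * 1.439 = 0.0358 m^3/s.

0.0358


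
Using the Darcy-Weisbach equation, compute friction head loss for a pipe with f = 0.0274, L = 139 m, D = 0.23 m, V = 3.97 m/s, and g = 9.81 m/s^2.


Darcy-Weisbach equation: h_f = f * (L/D) * V^2/(2g).
f * L/D = 0.0274 * 139/0.23 = 16.5591.
V^2/(2g) = 3.97^2 / (2*9.81) = 15.7609 / 19.62 = 0.8033 m.
h_f = 16.5591 * 0.8033 = 13.302 m.

13.302


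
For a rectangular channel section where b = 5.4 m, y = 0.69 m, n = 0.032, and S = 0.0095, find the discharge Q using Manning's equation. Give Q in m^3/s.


For a rectangular channel, the cross-sectional area A = b * y = 5.4 * 0.69 = 3.73 m^2.
The wetted perimeter P = b + 2y = 5.4 + 2*0.69 = 6.78 m.
Hydraulic radius R = A/P = 3.73/6.78 = 0.5496 m.
Velocity V = (1/n)*R^(2/3)*S^(1/2) = (1/0.032)*0.5496^(2/3)*0.0095^(1/2) = 2.0436 m/s.
Discharge Q = A * V = 3.73 * 2.0436 = 7.614 m^3/s.

7.614


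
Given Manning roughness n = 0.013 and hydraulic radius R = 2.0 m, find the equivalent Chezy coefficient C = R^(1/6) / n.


The Chezy coefficient relates to Manning's n through C = R^(1/6) / n.
R^(1/6) = 2.0^(1/6) = 1.122462.
C = 1.122462 / 0.013 = 86.34 m^(1/2)/s.

86.34


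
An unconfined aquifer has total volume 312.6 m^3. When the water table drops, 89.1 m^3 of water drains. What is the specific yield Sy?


Specific yield Sy = Volume drained / Total volume.
Sy = 89.1 / 312.6
   = 0.285.

0.285


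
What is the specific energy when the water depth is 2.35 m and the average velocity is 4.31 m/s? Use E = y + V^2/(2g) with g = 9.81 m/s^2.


Specific energy E = y + V^2/(2g).
Velocity head = V^2/(2g) = 4.31^2 / (2*9.81) = 18.5761 / 19.62 = 0.9468 m.
E = 2.35 + 0.9468 = 3.2968 m.

3.2968


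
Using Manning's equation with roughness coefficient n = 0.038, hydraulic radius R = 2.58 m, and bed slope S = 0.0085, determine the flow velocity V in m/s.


Manning's equation gives V = (1/n) * R^(2/3) * S^(1/2).
First, compute R^(2/3) = 2.58^(2/3) = 1.8811.
Next, S^(1/2) = 0.0085^(1/2) = 0.092195.
Then 1/n = 1/0.038 = 26.32.
V = 26.32 * 1.8811 * 0.092195 = 4.5639 m/s.

4.5639


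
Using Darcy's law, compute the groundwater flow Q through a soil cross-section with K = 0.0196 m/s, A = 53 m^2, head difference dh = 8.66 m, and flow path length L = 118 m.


Darcy's law: Q = K * A * i, where i = dh/L.
Hydraulic gradient i = 8.66 / 118 = 0.07339.
Q = 0.0196 * 53 * 0.07339
  = 0.0762 m^3/s.

0.0762


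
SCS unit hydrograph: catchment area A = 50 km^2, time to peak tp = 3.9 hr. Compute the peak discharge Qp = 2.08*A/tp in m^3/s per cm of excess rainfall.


SCS formula: Qp = 2.08 * A / tp.
Qp = 2.08 * 50 / 3.9
   = 104.0 / 3.9
   = 26.67 m^3/s per cm.

26.67


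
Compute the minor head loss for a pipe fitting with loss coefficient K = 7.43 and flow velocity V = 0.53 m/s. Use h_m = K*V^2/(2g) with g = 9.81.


Minor loss formula: h_m = K * V^2/(2g).
V^2 = 0.53^2 = 0.2809.
V^2/(2g) = 0.2809 / 19.62 = 0.0143 m.
h_m = 7.43 * 0.0143 = 0.1064 m.

0.1064


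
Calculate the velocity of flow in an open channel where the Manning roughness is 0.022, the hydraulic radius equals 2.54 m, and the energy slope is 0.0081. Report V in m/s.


Manning's equation gives V = (1/n) * R^(2/3) * S^(1/2).
First, compute R^(2/3) = 2.54^(2/3) = 1.8616.
Next, S^(1/2) = 0.0081^(1/2) = 0.09.
Then 1/n = 1/0.022 = 45.45.
V = 45.45 * 1.8616 * 0.09 = 7.6157 m/s.

7.6157


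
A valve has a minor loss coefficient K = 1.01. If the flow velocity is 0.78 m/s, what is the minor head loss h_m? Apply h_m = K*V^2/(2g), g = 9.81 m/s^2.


Minor loss formula: h_m = K * V^2/(2g).
V^2 = 0.78^2 = 0.6084.
V^2/(2g) = 0.6084 / 19.62 = 0.031 m.
h_m = 1.01 * 0.031 = 0.0313 m.

0.0313


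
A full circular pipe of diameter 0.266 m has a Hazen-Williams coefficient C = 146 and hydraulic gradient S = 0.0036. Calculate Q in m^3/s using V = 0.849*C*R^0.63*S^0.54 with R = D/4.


For a full circular pipe, R = D/4 = 0.266/4 = 0.0665 m.
V = 0.849 * 146 * 0.0665^0.63 * 0.0036^0.54
  = 0.849 * 146 * 0.181292 * 0.047907
  = 1.0766 m/s.
Pipe area A = pi*D^2/4 = pi*0.266^2/4 = 0.0556 m^2.
Q = A * V = 0.0556 * 1.0766 = 0.0598 m^3/s.

0.0598


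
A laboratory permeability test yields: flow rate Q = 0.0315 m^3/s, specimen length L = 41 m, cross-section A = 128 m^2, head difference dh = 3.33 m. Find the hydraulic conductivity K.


From K = Q*L / (A*dh):
Numerator: Q*L = 0.0315 * 41 = 1.2915.
Denominator: A*dh = 128 * 3.33 = 426.24.
K = 1.2915 / 426.24 = 0.00303 m/s.

0.00303


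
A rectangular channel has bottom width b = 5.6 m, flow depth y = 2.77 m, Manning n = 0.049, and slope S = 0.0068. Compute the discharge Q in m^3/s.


For a rectangular channel, the cross-sectional area A = b * y = 5.6 * 2.77 = 15.51 m^2.
The wetted perimeter P = b + 2y = 5.6 + 2*2.77 = 11.14 m.
Hydraulic radius R = A/P = 15.51/11.14 = 1.3925 m.
Velocity V = (1/n)*R^(2/3)*S^(1/2) = (1/0.049)*1.3925^(2/3)*0.0068^(1/2) = 2.0985 m/s.
Discharge Q = A * V = 15.51 * 2.0985 = 32.552 m^3/s.

32.552


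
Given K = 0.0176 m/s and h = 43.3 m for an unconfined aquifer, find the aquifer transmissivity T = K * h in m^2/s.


Transmissivity is defined as T = K * h.
T = 0.0176 * 43.3
  = 0.7621 m^2/s.

0.7621


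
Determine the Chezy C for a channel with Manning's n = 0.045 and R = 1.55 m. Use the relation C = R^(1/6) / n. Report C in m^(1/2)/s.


The Chezy coefficient relates to Manning's n through C = R^(1/6) / n.
R^(1/6) = 1.55^(1/6) = 1.075776.
C = 1.075776 / 0.045 = 23.91 m^(1/2)/s.

23.91


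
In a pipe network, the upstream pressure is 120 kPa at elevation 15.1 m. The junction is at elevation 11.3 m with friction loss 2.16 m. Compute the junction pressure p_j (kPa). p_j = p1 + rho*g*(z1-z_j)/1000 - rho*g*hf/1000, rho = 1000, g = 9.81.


Junction pressure: p_j = p1 + rho*g*(z1 - z_j)/1000 - rho*g*hf/1000.
Elevation term = 1000*9.81*(15.1 - 11.3)/1000 = 37.278 kPa.
Friction term = 1000*9.81*2.16/1000 = 21.19 kPa.
p_j = 120 + 37.278 - 21.19 = 136.09 kPa.

136.09


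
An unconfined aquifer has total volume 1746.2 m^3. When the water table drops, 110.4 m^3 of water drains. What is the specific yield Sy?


Specific yield Sy = Volume drained / Total volume.
Sy = 110.4 / 1746.2
   = 0.0632.

0.0632


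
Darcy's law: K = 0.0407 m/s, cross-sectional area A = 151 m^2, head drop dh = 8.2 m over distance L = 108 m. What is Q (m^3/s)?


Darcy's law: Q = K * A * i, where i = dh/L.
Hydraulic gradient i = 8.2 / 108 = 0.075926.
Q = 0.0407 * 151 * 0.075926
  = 0.4666 m^3/s.

0.4666


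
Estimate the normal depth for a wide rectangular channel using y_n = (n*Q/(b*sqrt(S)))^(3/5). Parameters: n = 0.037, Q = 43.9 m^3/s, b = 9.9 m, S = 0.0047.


We use the wide-channel approximation y_n = (n*Q/(b*sqrt(S)))^(3/5).
sqrt(S) = sqrt(0.0047) = 0.068557.
Numerator: n*Q = 0.037 * 43.9 = 1.6243.
Denominator: b*sqrt(S) = 9.9 * 0.068557 = 0.678714.
arg = 2.3932.
y_n = 2.3932^(3/5) = 1.6881 m.

1.6881


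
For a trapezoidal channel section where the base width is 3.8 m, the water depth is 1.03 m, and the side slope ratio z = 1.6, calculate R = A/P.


For a trapezoidal section with side slope z:
A = (b + z*y)*y = (3.8 + 1.6*1.03)*1.03 = 5.611 m^2.
P = b + 2*y*sqrt(1 + z^2) = 3.8 + 2*1.03*sqrt(1 + 1.6^2) = 7.687 m.
R = A/P = 5.611 / 7.687 = 0.73 m.

0.73


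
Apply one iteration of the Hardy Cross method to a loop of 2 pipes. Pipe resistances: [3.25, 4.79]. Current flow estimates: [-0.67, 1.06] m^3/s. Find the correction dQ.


Numerator terms (r*Q*|Q|): 3.25*-0.67*|-0.67| = -1.4589; 4.79*1.06*|1.06| = 5.382.
Sum of numerator = 3.9231.
Denominator terms (r*|Q|): 3.25*|-0.67| = 2.1775; 4.79*|1.06| = 5.0774.
2 * sum of denominator = 2 * 7.2549 = 14.5098.
dQ = -3.9231 / 14.5098 = -0.2704 m^3/s.

-0.2704


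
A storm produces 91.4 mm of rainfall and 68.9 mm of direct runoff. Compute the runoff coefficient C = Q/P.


The runoff coefficient C = runoff depth / rainfall depth.
C = 68.9 / 91.4
  = 0.7538.

0.7538


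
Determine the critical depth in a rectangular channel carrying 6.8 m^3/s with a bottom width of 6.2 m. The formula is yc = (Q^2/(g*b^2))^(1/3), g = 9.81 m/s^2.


Using yc = (Q^2 / (g * b^2))^(1/3):
Q^2 = 6.8^2 = 46.24.
g * b^2 = 9.81 * 6.2^2 = 9.81 * 38.44 = 377.1.
Q^2 / (g*b^2) = 46.24 / 377.1 = 0.1226.
yc = 0.1226^(1/3) = 0.4968 m.

0.4968


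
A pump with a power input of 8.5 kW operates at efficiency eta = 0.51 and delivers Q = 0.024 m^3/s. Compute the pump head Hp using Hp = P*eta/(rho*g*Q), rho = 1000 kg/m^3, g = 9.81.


Pump head formula: Hp = P * eta / (rho * g * Q).
Numerator: P * eta = 8.5 * 1000 * 0.51 = 4335.0 W.
Denominator: rho * g * Q = 1000 * 9.81 * 0.024 = 235.44.
Hp = 4335.0 / 235.44 = 18.41 m.

18.41


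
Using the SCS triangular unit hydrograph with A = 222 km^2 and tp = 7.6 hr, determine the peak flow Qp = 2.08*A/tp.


SCS formula: Qp = 2.08 * A / tp.
Qp = 2.08 * 222 / 7.6
   = 461.76 / 7.6
   = 60.76 m^3/s per cm.

60.76


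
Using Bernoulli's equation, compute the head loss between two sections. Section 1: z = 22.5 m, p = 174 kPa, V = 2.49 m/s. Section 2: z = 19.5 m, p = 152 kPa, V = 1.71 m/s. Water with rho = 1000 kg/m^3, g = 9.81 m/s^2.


Total head at each section: H = z + p/(rho*g) + V^2/(2g).
H1 = 22.5 + 174*1000/(1000*9.81) + 2.49^2/(2*9.81)
   = 22.5 + 17.737 + 0.316
   = 40.553 m.
H2 = 19.5 + 152*1000/(1000*9.81) + 1.71^2/(2*9.81)
   = 19.5 + 15.494 + 0.149
   = 35.143 m.
h_L = H1 - H2 = 40.553 - 35.143 = 5.41 m.

5.41


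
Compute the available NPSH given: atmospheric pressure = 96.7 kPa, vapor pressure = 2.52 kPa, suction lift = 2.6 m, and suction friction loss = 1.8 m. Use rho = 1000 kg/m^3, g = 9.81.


NPSHa = p_atm/(rho*g) - z_s - hf_s - p_vap/(rho*g).
p_atm/(rho*g) = 96.7*1000 / (1000*9.81) = 9.857 m.
p_vap/(rho*g) = 2.52*1000 / (1000*9.81) = 0.257 m.
NPSHa = 9.857 - 2.6 - 1.8 - 0.257
      = 5.2 m.

5.2


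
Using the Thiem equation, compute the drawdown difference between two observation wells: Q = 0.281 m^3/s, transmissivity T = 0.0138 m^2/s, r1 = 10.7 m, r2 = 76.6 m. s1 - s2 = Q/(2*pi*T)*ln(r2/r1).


Thiem equation: s1 - s2 = Q/(2*pi*T) * ln(r2/r1).
ln(r2/r1) = ln(76.6/10.7) = 1.9684.
Q/(2*pi*T) = 0.281 / (2*pi*0.0138) = 0.281 / 0.0867 = 3.2408.
s1 - s2 = 3.2408 * 1.9684 = 6.379 m.

6.379


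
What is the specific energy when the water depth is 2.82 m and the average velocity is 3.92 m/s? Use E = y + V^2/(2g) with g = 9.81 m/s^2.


Specific energy E = y + V^2/(2g).
Velocity head = V^2/(2g) = 3.92^2 / (2*9.81) = 15.3664 / 19.62 = 0.7832 m.
E = 2.82 + 0.7832 = 3.6032 m.

3.6032


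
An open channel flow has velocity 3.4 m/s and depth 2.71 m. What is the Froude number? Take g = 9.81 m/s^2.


The Froude number is defined as Fr = V / sqrt(g*y).
g*y = 9.81 * 2.71 = 26.5851.
sqrt(g*y) = sqrt(26.5851) = 5.1561.
Fr = 3.4 / 5.1561 = 0.6594.

0.6594


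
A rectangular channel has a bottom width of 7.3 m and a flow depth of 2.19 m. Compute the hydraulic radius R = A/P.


For a rectangular section:
Flow area A = b * y = 7.3 * 2.19 = 15.99 m^2.
Wetted perimeter P = b + 2y = 7.3 + 2*2.19 = 11.68 m.
Hydraulic radius R = A/P = 15.99 / 11.68 = 1.3688 m.

1.3688


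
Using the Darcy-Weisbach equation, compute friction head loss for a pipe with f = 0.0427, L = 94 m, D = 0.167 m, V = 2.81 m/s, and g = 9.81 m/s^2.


Darcy-Weisbach equation: h_f = f * (L/D) * V^2/(2g).
f * L/D = 0.0427 * 94/0.167 = 24.0347.
V^2/(2g) = 2.81^2 / (2*9.81) = 7.8961 / 19.62 = 0.4025 m.
h_f = 24.0347 * 0.4025 = 9.673 m.

9.673


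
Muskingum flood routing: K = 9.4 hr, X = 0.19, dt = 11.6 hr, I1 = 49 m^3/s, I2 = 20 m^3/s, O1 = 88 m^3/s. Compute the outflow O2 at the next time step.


Muskingum coefficients:
denom = 2*K*(1-X) + dt = 2*9.4*(1-0.19) + 11.6 = 26.828.
C0 = (dt - 2*K*X)/denom = (11.6 - 2*9.4*0.19)/26.828 = 0.2992.
C1 = (dt + 2*K*X)/denom = (11.6 + 2*9.4*0.19)/26.828 = 0.5655.
C2 = (2*K*(1-X) - dt)/denom = 0.1352.
O2 = C0*I2 + C1*I1 + C2*O1
   = 0.2992*20 + 0.5655*49 + 0.1352*88
   = 45.6 m^3/s.

45.6


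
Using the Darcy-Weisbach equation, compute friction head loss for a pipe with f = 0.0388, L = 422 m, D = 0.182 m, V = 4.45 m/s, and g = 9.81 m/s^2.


Darcy-Weisbach equation: h_f = f * (L/D) * V^2/(2g).
f * L/D = 0.0388 * 422/0.182 = 89.9648.
V^2/(2g) = 4.45^2 / (2*9.81) = 19.8025 / 19.62 = 1.0093 m.
h_f = 89.9648 * 1.0093 = 90.802 m.

90.802


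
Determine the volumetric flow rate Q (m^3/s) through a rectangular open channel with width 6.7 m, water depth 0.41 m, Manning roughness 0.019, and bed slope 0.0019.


For a rectangular channel, the cross-sectional area A = b * y = 6.7 * 0.41 = 2.75 m^2.
The wetted perimeter P = b + 2y = 6.7 + 2*0.41 = 7.52 m.
Hydraulic radius R = A/P = 2.75/7.52 = 0.3653 m.
Velocity V = (1/n)*R^(2/3)*S^(1/2) = (1/0.019)*0.3653^(2/3)*0.0019^(1/2) = 1.1723 m/s.
Discharge Q = A * V = 2.75 * 1.1723 = 3.22 m^3/s.

3.22


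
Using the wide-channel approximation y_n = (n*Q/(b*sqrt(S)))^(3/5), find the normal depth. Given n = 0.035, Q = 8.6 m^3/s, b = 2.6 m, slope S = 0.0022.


We use the wide-channel approximation y_n = (n*Q/(b*sqrt(S)))^(3/5).
sqrt(S) = sqrt(0.0022) = 0.046904.
Numerator: n*Q = 0.035 * 8.6 = 0.301.
Denominator: b*sqrt(S) = 2.6 * 0.046904 = 0.12195.
arg = 2.4682.
y_n = 2.4682^(3/5) = 1.7196 m.

1.7196


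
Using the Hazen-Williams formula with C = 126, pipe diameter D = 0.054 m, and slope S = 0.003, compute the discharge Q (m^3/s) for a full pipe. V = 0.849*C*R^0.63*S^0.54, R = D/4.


For a full circular pipe, R = D/4 = 0.054/4 = 0.0135 m.
V = 0.849 * 126 * 0.0135^0.63 * 0.003^0.54
  = 0.849 * 126 * 0.066391 * 0.043416
  = 0.3083 m/s.
Pipe area A = pi*D^2/4 = pi*0.054^2/4 = 0.0023 m^2.
Q = A * V = 0.0023 * 0.3083 = 0.0007 m^3/s.

0.0007


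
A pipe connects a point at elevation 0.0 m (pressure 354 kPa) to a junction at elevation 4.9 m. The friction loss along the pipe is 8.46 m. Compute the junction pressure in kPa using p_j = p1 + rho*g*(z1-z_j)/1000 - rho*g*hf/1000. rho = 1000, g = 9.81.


Junction pressure: p_j = p1 + rho*g*(z1 - z_j)/1000 - rho*g*hf/1000.
Elevation term = 1000*9.81*(0.0 - 4.9)/1000 = -48.069 kPa.
Friction term = 1000*9.81*8.46/1000 = 82.993 kPa.
p_j = 354 + -48.069 - 82.993 = 222.94 kPa.

222.94


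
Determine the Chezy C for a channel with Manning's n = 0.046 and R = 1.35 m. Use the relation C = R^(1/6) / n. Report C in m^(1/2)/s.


The Chezy coefficient relates to Manning's n through C = R^(1/6) / n.
R^(1/6) = 1.35^(1/6) = 1.051289.
C = 1.051289 / 0.046 = 22.85 m^(1/2)/s.

22.85


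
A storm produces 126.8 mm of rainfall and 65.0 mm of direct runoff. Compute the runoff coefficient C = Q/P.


The runoff coefficient C = runoff depth / rainfall depth.
C = 65.0 / 126.8
  = 0.5126.

0.5126


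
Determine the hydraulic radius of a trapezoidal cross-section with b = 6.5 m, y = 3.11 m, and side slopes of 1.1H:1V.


For a trapezoidal section with side slope z:
A = (b + z*y)*y = (6.5 + 1.1*3.11)*3.11 = 30.854 m^2.
P = b + 2*y*sqrt(1 + z^2) = 6.5 + 2*3.11*sqrt(1 + 1.1^2) = 15.747 m.
R = A/P = 30.854 / 15.747 = 1.9594 m.

1.9594


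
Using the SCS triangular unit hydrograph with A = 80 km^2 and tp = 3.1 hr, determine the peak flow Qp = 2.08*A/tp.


SCS formula: Qp = 2.08 * A / tp.
Qp = 2.08 * 80 / 3.1
   = 166.4 / 3.1
   = 53.68 m^3/s per cm.

53.68


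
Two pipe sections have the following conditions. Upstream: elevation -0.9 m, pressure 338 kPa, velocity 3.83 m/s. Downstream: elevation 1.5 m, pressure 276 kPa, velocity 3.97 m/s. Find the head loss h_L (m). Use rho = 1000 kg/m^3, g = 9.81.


Total head at each section: H = z + p/(rho*g) + V^2/(2g).
H1 = -0.9 + 338*1000/(1000*9.81) + 3.83^2/(2*9.81)
   = -0.9 + 34.455 + 0.7477
   = 34.302 m.
H2 = 1.5 + 276*1000/(1000*9.81) + 3.97^2/(2*9.81)
   = 1.5 + 28.135 + 0.8033
   = 30.438 m.
h_L = H1 - H2 = 34.302 - 30.438 = 3.864 m.

3.864


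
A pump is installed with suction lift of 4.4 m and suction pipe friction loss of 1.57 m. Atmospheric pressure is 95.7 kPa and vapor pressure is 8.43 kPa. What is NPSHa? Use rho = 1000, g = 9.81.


NPSHa = p_atm/(rho*g) - z_s - hf_s - p_vap/(rho*g).
p_atm/(rho*g) = 95.7*1000 / (1000*9.81) = 9.755 m.
p_vap/(rho*g) = 8.43*1000 / (1000*9.81) = 0.859 m.
NPSHa = 9.755 - 4.4 - 1.57 - 0.859
      = 2.93 m.

2.93


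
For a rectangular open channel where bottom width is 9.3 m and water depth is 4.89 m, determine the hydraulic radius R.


For a rectangular section:
Flow area A = b * y = 9.3 * 4.89 = 45.48 m^2.
Wetted perimeter P = b + 2y = 9.3 + 2*4.89 = 19.08 m.
Hydraulic radius R = A/P = 45.48 / 19.08 = 2.3835 m.

2.3835


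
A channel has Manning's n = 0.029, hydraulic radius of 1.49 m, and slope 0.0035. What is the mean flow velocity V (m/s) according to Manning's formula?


Manning's equation gives V = (1/n) * R^(2/3) * S^(1/2).
First, compute R^(2/3) = 1.49^(2/3) = 1.3045.
Next, S^(1/2) = 0.0035^(1/2) = 0.059161.
Then 1/n = 1/0.029 = 34.48.
V = 34.48 * 1.3045 * 0.059161 = 2.6613 m/s.

2.6613


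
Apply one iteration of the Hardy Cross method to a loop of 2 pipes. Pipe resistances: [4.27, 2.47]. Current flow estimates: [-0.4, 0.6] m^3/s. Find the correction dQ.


Numerator terms (r*Q*|Q|): 4.27*-0.4*|-0.4| = -0.6832; 2.47*0.6*|0.6| = 0.8892.
Sum of numerator = 0.206.
Denominator terms (r*|Q|): 4.27*|-0.4| = 1.708; 2.47*|0.6| = 1.482.
2 * sum of denominator = 2 * 3.19 = 6.38.
dQ = -0.206 / 6.38 = -0.0323 m^3/s.

-0.0323


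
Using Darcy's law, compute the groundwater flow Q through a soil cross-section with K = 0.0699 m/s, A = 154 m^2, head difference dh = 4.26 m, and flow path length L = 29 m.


Darcy's law: Q = K * A * i, where i = dh/L.
Hydraulic gradient i = 4.26 / 29 = 0.146897.
Q = 0.0699 * 154 * 0.146897
  = 1.5813 m^3/s.

1.5813


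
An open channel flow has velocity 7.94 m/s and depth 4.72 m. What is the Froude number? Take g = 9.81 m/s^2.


The Froude number is defined as Fr = V / sqrt(g*y).
g*y = 9.81 * 4.72 = 46.3032.
sqrt(g*y) = sqrt(46.3032) = 6.8046.
Fr = 7.94 / 6.8046 = 1.1668.

1.1668


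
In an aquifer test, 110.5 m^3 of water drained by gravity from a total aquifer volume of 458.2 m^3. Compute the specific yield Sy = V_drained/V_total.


Specific yield Sy = Volume drained / Total volume.
Sy = 110.5 / 458.2
   = 0.2412.

0.2412


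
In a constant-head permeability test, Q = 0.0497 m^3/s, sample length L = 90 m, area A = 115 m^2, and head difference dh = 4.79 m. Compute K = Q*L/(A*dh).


From K = Q*L / (A*dh):
Numerator: Q*L = 0.0497 * 90 = 4.473.
Denominator: A*dh = 115 * 4.79 = 550.85.
K = 4.473 / 550.85 = 0.00812 m/s.

0.00812


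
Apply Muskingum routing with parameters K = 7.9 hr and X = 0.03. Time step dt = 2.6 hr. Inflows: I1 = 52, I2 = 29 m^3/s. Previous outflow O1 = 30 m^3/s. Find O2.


Muskingum coefficients:
denom = 2*K*(1-X) + dt = 2*7.9*(1-0.03) + 2.6 = 17.926.
C0 = (dt - 2*K*X)/denom = (2.6 - 2*7.9*0.03)/17.926 = 0.1186.
C1 = (dt + 2*K*X)/denom = (2.6 + 2*7.9*0.03)/17.926 = 0.1715.
C2 = (2*K*(1-X) - dt)/denom = 0.7099.
O2 = C0*I2 + C1*I1 + C2*O1
   = 0.1186*29 + 0.1715*52 + 0.7099*30
   = 33.65 m^3/s.

33.65


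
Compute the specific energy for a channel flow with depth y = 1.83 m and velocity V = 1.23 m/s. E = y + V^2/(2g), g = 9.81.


Specific energy E = y + V^2/(2g).
Velocity head = V^2/(2g) = 1.23^2 / (2*9.81) = 1.5129 / 19.62 = 0.0771 m.
E = 1.83 + 0.0771 = 1.9071 m.

1.9071


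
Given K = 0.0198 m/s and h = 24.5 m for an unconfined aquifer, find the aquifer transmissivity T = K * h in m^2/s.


Transmissivity is defined as T = K * h.
T = 0.0198 * 24.5
  = 0.4851 m^2/s.

0.4851


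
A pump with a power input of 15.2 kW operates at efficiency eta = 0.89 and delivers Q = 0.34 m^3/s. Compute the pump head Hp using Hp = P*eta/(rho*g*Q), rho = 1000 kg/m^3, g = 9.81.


Pump head formula: Hp = P * eta / (rho * g * Q).
Numerator: P * eta = 15.2 * 1000 * 0.89 = 13528.0 W.
Denominator: rho * g * Q = 1000 * 9.81 * 0.34 = 3335.4.
Hp = 13528.0 / 3335.4 = 4.06 m.

4.06


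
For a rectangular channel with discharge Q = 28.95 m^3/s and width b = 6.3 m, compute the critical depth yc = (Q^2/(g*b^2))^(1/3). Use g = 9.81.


Using yc = (Q^2 / (g * b^2))^(1/3):
Q^2 = 28.95^2 = 838.1.
g * b^2 = 9.81 * 6.3^2 = 9.81 * 39.69 = 389.36.
Q^2 / (g*b^2) = 838.1 / 389.36 = 2.1525.
yc = 2.1525^(1/3) = 1.2912 m.

1.2912


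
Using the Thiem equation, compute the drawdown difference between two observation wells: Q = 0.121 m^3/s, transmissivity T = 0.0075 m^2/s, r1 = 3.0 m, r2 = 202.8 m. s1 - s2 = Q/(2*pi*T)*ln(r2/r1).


Thiem equation: s1 - s2 = Q/(2*pi*T) * ln(r2/r1).
ln(r2/r1) = ln(202.8/3.0) = 4.2136.
Q/(2*pi*T) = 0.121 / (2*pi*0.0075) = 0.121 / 0.0471 = 2.5677.
s1 - s2 = 2.5677 * 4.2136 = 10.8193 m.

10.8193


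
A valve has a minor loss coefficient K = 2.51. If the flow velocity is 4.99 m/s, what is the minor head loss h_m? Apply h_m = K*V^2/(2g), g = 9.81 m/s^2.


Minor loss formula: h_m = K * V^2/(2g).
V^2 = 4.99^2 = 24.9001.
V^2/(2g) = 24.9001 / 19.62 = 1.2691 m.
h_m = 2.51 * 1.2691 = 3.1855 m.

3.1855


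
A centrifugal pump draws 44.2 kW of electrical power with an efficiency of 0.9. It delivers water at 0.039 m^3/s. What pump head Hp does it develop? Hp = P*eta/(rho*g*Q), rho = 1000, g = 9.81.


Pump head formula: Hp = P * eta / (rho * g * Q).
Numerator: P * eta = 44.2 * 1000 * 0.9 = 39780.0 W.
Denominator: rho * g * Q = 1000 * 9.81 * 0.039 = 382.59.
Hp = 39780.0 / 382.59 = 103.98 m.

103.98


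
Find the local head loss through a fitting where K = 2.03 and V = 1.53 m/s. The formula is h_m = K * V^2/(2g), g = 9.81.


Minor loss formula: h_m = K * V^2/(2g).
V^2 = 1.53^2 = 2.3409.
V^2/(2g) = 2.3409 / 19.62 = 0.1193 m.
h_m = 2.03 * 0.1193 = 0.2422 m.

0.2422


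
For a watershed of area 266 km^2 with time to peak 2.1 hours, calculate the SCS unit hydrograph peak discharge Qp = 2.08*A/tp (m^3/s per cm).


SCS formula: Qp = 2.08 * A / tp.
Qp = 2.08 * 266 / 2.1
   = 553.28 / 2.1
   = 263.47 m^3/s per cm.

263.47


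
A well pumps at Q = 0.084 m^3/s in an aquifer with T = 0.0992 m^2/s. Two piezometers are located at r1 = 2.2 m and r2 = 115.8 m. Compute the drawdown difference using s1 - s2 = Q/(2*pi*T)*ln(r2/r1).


Thiem equation: s1 - s2 = Q/(2*pi*T) * ln(r2/r1).
ln(r2/r1) = ln(115.8/2.2) = 3.9634.
Q/(2*pi*T) = 0.084 / (2*pi*0.0992) = 0.084 / 0.6233 = 0.1348.
s1 - s2 = 0.1348 * 3.9634 = 0.5341 m.

0.5341


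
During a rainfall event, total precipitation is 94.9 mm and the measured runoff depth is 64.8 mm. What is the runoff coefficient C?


The runoff coefficient C = runoff depth / rainfall depth.
C = 64.8 / 94.9
  = 0.6828.

0.6828


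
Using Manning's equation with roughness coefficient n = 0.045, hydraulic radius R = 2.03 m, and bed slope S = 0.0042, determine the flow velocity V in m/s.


Manning's equation gives V = (1/n) * R^(2/3) * S^(1/2).
First, compute R^(2/3) = 2.03^(2/3) = 1.6032.
Next, S^(1/2) = 0.0042^(1/2) = 0.064807.
Then 1/n = 1/0.045 = 22.22.
V = 22.22 * 1.6032 * 0.064807 = 2.3089 m/s.

2.3089


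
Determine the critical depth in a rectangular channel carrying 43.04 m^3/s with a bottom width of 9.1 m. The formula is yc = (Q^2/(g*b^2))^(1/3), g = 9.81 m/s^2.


Using yc = (Q^2 / (g * b^2))^(1/3):
Q^2 = 43.04^2 = 1852.44.
g * b^2 = 9.81 * 9.1^2 = 9.81 * 82.81 = 812.37.
Q^2 / (g*b^2) = 1852.44 / 812.37 = 2.2803.
yc = 2.2803^(1/3) = 1.3162 m.

1.3162


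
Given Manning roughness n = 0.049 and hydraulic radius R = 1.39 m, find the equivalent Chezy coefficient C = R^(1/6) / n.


The Chezy coefficient relates to Manning's n through C = R^(1/6) / n.
R^(1/6) = 1.39^(1/6) = 1.056418.
C = 1.056418 / 0.049 = 21.56 m^(1/2)/s.

21.56


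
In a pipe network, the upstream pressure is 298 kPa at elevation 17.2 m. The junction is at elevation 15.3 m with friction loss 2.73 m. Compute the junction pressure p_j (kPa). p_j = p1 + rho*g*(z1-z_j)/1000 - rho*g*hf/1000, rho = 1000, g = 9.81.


Junction pressure: p_j = p1 + rho*g*(z1 - z_j)/1000 - rho*g*hf/1000.
Elevation term = 1000*9.81*(17.2 - 15.3)/1000 = 18.639 kPa.
Friction term = 1000*9.81*2.73/1000 = 26.781 kPa.
p_j = 298 + 18.639 - 26.781 = 289.86 kPa.

289.86


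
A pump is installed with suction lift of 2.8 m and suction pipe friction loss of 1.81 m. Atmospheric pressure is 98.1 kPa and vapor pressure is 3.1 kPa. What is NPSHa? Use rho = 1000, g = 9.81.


NPSHa = p_atm/(rho*g) - z_s - hf_s - p_vap/(rho*g).
p_atm/(rho*g) = 98.1*1000 / (1000*9.81) = 10.0 m.
p_vap/(rho*g) = 3.1*1000 / (1000*9.81) = 0.316 m.
NPSHa = 10.0 - 2.8 - 1.81 - 0.316
      = 5.07 m.

5.07


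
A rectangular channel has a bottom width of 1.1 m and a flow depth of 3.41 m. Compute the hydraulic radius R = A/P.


For a rectangular section:
Flow area A = b * y = 1.1 * 3.41 = 3.75 m^2.
Wetted perimeter P = b + 2y = 1.1 + 2*3.41 = 7.92 m.
Hydraulic radius R = A/P = 3.75 / 7.92 = 0.4736 m.

0.4736


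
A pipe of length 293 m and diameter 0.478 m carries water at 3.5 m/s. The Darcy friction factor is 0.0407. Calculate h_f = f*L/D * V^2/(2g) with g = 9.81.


Darcy-Weisbach equation: h_f = f * (L/D) * V^2/(2g).
f * L/D = 0.0407 * 293/0.478 = 24.9479.
V^2/(2g) = 3.5^2 / (2*9.81) = 12.25 / 19.62 = 0.6244 m.
h_f = 24.9479 * 0.6244 = 15.577 m.

15.577


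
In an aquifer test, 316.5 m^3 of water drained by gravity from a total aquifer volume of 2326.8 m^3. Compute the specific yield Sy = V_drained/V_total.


Specific yield Sy = Volume drained / Total volume.
Sy = 316.5 / 2326.8
   = 0.136.

0.136


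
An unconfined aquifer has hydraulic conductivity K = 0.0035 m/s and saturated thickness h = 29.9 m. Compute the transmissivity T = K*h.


Transmissivity is defined as T = K * h.
T = 0.0035 * 29.9
  = 0.1046 m^2/s.

0.1046


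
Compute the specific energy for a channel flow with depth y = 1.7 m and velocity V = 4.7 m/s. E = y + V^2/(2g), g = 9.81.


Specific energy E = y + V^2/(2g).
Velocity head = V^2/(2g) = 4.7^2 / (2*9.81) = 22.09 / 19.62 = 1.1259 m.
E = 1.7 + 1.1259 = 2.8259 m.

2.8259


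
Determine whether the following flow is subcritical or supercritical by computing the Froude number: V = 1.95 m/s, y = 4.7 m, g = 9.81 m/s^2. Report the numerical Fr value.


The Froude number is defined as Fr = V / sqrt(g*y).
g*y = 9.81 * 4.7 = 46.107.
sqrt(g*y) = sqrt(46.107) = 6.7902.
Fr = 1.95 / 6.7902 = 0.2872.
Since Fr < 1, the flow is subcritical.

0.2872


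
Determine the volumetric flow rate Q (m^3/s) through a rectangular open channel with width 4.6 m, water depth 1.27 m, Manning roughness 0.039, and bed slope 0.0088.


For a rectangular channel, the cross-sectional area A = b * y = 4.6 * 1.27 = 5.84 m^2.
The wetted perimeter P = b + 2y = 4.6 + 2*1.27 = 7.14 m.
Hydraulic radius R = A/P = 5.84/7.14 = 0.8182 m.
Velocity V = (1/n)*R^(2/3)*S^(1/2) = (1/0.039)*0.8182^(2/3)*0.0088^(1/2) = 2.1042 m/s.
Discharge Q = A * V = 5.84 * 2.1042 = 12.293 m^3/s.

12.293


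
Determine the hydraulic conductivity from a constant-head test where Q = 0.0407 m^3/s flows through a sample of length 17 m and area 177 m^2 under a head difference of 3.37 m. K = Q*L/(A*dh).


From K = Q*L / (A*dh):
Numerator: Q*L = 0.0407 * 17 = 0.6919.
Denominator: A*dh = 177 * 3.37 = 596.49.
K = 0.6919 / 596.49 = 0.00116 m/s.

0.00116


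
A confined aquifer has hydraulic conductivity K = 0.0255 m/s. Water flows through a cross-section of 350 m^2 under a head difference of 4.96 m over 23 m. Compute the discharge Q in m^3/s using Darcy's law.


Darcy's law: Q = K * A * i, where i = dh/L.
Hydraulic gradient i = 4.96 / 23 = 0.215652.
Q = 0.0255 * 350 * 0.215652
  = 1.9247 m^3/s.

1.9247


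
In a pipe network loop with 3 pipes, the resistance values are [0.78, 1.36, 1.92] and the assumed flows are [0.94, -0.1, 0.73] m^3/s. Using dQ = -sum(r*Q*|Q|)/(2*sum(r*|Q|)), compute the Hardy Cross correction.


Numerator terms (r*Q*|Q|): 0.78*0.94*|0.94| = 0.6892; 1.36*-0.1*|-0.1| = -0.0136; 1.92*0.73*|0.73| = 1.0232.
Sum of numerator = 1.6988.
Denominator terms (r*|Q|): 0.78*|0.94| = 0.7332; 1.36*|-0.1| = 0.136; 1.92*|0.73| = 1.4016.
2 * sum of denominator = 2 * 2.2708 = 4.5416.
dQ = -1.6988 / 4.5416 = -0.374 m^3/s.

-0.374


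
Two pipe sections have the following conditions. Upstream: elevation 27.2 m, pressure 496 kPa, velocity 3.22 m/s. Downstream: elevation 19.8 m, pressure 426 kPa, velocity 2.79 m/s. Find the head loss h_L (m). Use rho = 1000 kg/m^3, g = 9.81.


Total head at each section: H = z + p/(rho*g) + V^2/(2g).
H1 = 27.2 + 496*1000/(1000*9.81) + 3.22^2/(2*9.81)
   = 27.2 + 50.561 + 0.5285
   = 78.289 m.
H2 = 19.8 + 426*1000/(1000*9.81) + 2.79^2/(2*9.81)
   = 19.8 + 43.425 + 0.3967
   = 63.622 m.
h_L = H1 - H2 = 78.289 - 63.622 = 14.667 m.

14.667


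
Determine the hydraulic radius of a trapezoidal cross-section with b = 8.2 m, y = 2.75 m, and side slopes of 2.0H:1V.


For a trapezoidal section with side slope z:
A = (b + z*y)*y = (8.2 + 2.0*2.75)*2.75 = 37.675 m^2.
P = b + 2*y*sqrt(1 + z^2) = 8.2 + 2*2.75*sqrt(1 + 2.0^2) = 20.498 m.
R = A/P = 37.675 / 20.498 = 1.838 m.

1.838


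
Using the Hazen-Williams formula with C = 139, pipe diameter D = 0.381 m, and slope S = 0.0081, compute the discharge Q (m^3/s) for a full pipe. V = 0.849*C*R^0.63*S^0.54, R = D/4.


For a full circular pipe, R = D/4 = 0.381/4 = 0.0953 m.
V = 0.849 * 139 * 0.0953^0.63 * 0.0081^0.54
  = 0.849 * 139 * 0.227345 * 0.07423
  = 1.9915 m/s.
Pipe area A = pi*D^2/4 = pi*0.381^2/4 = 0.114 m^2.
Q = A * V = 0.114 * 1.9915 = 0.2271 m^3/s.

0.2271


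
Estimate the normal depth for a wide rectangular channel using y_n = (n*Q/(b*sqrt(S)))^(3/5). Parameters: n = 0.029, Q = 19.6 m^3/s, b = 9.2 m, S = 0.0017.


We use the wide-channel approximation y_n = (n*Q/(b*sqrt(S)))^(3/5).
sqrt(S) = sqrt(0.0017) = 0.041231.
Numerator: n*Q = 0.029 * 19.6 = 0.5684.
Denominator: b*sqrt(S) = 9.2 * 0.041231 = 0.379325.
arg = 1.4984.
y_n = 1.4984^(3/5) = 1.2746 m.

1.2746


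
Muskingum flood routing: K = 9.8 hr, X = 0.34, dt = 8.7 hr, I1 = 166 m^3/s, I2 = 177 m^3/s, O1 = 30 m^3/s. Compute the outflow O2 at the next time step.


Muskingum coefficients:
denom = 2*K*(1-X) + dt = 2*9.8*(1-0.34) + 8.7 = 21.636.
C0 = (dt - 2*K*X)/denom = (8.7 - 2*9.8*0.34)/21.636 = 0.0941.
C1 = (dt + 2*K*X)/denom = (8.7 + 2*9.8*0.34)/21.636 = 0.7101.
C2 = (2*K*(1-X) - dt)/denom = 0.1958.
O2 = C0*I2 + C1*I1 + C2*O1
   = 0.0941*177 + 0.7101*166 + 0.1958*30
   = 140.41 m^3/s.

140.41


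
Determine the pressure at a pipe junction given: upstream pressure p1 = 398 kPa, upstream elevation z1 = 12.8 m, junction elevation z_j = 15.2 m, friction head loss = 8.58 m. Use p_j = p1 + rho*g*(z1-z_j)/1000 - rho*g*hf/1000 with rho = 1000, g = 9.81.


Junction pressure: p_j = p1 + rho*g*(z1 - z_j)/1000 - rho*g*hf/1000.
Elevation term = 1000*9.81*(12.8 - 15.2)/1000 = -23.544 kPa.
Friction term = 1000*9.81*8.58/1000 = 84.17 kPa.
p_j = 398 + -23.544 - 84.17 = 290.29 kPa.

290.29


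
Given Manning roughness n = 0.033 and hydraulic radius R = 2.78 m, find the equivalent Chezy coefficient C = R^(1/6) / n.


The Chezy coefficient relates to Manning's n through C = R^(1/6) / n.
R^(1/6) = 2.78^(1/6) = 1.185789.
C = 1.185789 / 0.033 = 35.93 m^(1/2)/s.

35.93


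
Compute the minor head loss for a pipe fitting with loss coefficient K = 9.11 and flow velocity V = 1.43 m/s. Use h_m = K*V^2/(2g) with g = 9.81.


Minor loss formula: h_m = K * V^2/(2g).
V^2 = 1.43^2 = 2.0449.
V^2/(2g) = 2.0449 / 19.62 = 0.1042 m.
h_m = 9.11 * 0.1042 = 0.9495 m.

0.9495


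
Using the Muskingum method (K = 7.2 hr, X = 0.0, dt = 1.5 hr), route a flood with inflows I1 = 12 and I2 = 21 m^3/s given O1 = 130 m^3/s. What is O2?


Muskingum coefficients:
denom = 2*K*(1-X) + dt = 2*7.2*(1-0.0) + 1.5 = 15.9.
C0 = (dt - 2*K*X)/denom = (1.5 - 2*7.2*0.0)/15.9 = 0.0943.
C1 = (dt + 2*K*X)/denom = (1.5 + 2*7.2*0.0)/15.9 = 0.0943.
C2 = (2*K*(1-X) - dt)/denom = 0.8113.
O2 = C0*I2 + C1*I1 + C2*O1
   = 0.0943*21 + 0.0943*12 + 0.8113*130
   = 108.58 m^3/s.

108.58


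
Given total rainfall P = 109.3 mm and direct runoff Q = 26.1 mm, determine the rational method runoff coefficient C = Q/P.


The runoff coefficient C = runoff depth / rainfall depth.
C = 26.1 / 109.3
  = 0.2388.

0.2388


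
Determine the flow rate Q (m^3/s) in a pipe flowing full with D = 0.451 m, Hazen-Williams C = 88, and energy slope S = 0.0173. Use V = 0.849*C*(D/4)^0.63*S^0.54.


For a full circular pipe, R = D/4 = 0.451/4 = 0.1128 m.
V = 0.849 * 88 * 0.1128^0.63 * 0.0173^0.54
  = 0.849 * 88 * 0.252833 * 0.111827
  = 2.1124 m/s.
Pipe area A = pi*D^2/4 = pi*0.451^2/4 = 0.1598 m^2.
Q = A * V = 0.1598 * 2.1124 = 0.3375 m^3/s.

0.3375


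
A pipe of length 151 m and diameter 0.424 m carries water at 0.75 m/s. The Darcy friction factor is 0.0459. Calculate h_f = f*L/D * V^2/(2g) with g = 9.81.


Darcy-Weisbach equation: h_f = f * (L/D) * V^2/(2g).
f * L/D = 0.0459 * 151/0.424 = 16.3465.
V^2/(2g) = 0.75^2 / (2*9.81) = 0.5625 / 19.62 = 0.0287 m.
h_f = 16.3465 * 0.0287 = 0.469 m.

0.469


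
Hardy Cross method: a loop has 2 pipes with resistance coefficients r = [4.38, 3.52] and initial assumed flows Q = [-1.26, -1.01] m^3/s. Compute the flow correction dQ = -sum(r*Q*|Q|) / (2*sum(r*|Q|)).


Numerator terms (r*Q*|Q|): 4.38*-1.26*|-1.26| = -6.9537; 3.52*-1.01*|-1.01| = -3.5908.
Sum of numerator = -10.5444.
Denominator terms (r*|Q|): 4.38*|-1.26| = 5.5188; 3.52*|-1.01| = 3.5552.
2 * sum of denominator = 2 * 9.074 = 18.148.
dQ = --10.5444 / 18.148 = 0.581 m^3/s.

0.581


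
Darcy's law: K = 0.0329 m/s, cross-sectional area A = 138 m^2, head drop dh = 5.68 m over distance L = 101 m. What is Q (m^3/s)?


Darcy's law: Q = K * A * i, where i = dh/L.
Hydraulic gradient i = 5.68 / 101 = 0.056238.
Q = 0.0329 * 138 * 0.056238
  = 0.2553 m^3/s.

0.2553


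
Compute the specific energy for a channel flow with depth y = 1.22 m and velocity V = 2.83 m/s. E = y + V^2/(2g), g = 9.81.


Specific energy E = y + V^2/(2g).
Velocity head = V^2/(2g) = 2.83^2 / (2*9.81) = 8.0089 / 19.62 = 0.4082 m.
E = 1.22 + 0.4082 = 1.6282 m.

1.6282
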